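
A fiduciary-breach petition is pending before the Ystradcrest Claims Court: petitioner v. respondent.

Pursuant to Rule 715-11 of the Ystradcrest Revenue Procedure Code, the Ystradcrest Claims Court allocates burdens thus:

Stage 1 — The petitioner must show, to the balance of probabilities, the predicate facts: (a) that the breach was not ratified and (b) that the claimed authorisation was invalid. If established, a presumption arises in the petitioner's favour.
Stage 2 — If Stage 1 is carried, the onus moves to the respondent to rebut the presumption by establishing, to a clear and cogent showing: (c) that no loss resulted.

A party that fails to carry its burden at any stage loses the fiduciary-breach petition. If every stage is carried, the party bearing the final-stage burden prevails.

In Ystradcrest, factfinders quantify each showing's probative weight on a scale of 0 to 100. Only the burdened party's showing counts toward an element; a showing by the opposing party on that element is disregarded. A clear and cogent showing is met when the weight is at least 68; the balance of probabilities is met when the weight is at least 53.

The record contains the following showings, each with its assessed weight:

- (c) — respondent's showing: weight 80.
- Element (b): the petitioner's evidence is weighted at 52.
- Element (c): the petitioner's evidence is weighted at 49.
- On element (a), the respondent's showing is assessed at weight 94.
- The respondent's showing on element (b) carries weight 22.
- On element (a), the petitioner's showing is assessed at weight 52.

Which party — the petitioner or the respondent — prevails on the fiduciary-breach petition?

respondent

Stage 1 (petitioner, the balance of probabilities, weight is at least 53): (a) 52 (respondent's 94 disregarded) < 53 — fails; (b) 52 (respondent's 22 disregarded) < 53 — fails.
  Stage 1 not carried; the petitioner fails its burden.
The analysis ends at Stage 1; the respondent prevails.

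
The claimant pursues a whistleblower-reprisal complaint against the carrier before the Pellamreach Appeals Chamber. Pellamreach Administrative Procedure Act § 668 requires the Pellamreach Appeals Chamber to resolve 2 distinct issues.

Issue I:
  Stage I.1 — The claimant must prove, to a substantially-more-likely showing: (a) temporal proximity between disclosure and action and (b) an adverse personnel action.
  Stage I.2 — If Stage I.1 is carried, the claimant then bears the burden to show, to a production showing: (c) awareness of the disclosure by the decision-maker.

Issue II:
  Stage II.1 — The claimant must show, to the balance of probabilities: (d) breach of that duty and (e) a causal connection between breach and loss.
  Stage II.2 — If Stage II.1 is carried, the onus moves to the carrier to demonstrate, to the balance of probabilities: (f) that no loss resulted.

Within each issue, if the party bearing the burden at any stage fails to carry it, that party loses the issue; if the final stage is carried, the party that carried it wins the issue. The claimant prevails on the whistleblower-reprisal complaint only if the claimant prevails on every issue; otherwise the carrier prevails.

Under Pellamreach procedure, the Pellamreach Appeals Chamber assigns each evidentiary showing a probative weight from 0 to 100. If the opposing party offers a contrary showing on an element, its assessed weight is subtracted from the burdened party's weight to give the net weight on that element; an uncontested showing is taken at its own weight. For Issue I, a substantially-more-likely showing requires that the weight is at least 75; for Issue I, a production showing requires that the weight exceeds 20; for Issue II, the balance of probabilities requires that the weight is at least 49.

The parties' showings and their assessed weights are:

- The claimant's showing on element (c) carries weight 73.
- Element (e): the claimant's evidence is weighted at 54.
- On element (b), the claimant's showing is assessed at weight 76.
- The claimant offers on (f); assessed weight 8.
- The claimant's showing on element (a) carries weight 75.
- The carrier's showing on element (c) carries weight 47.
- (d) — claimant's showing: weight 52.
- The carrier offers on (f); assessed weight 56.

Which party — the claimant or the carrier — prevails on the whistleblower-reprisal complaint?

claimant

— Issue I —
Stage I.1 — burden on claimant; standard: a substantially-more-likely showing (weight is at least 75).
    (a): 75 ≥ 75 [met]
    (b): 76 ≥ 75 [met]
  Stage I.1 is satisfied; the claimant continues to bear the burden.
Stage I.2 — burden on claimant; standard: a production showing (weight exceeds 20).
    (c): 73 − 47 = 26 > 20 [met]
  Stage I.2 carried; the final stage is satisfied.
Every stage carried; the claimant prevails on this issue.
— Issue II —
Stage II.1 — burden on claimant; standard: the balance of probabilities (weight is at least 49).
    (d): 52 ≥ 49 [met]
    (e): 54 ≥ 49 [met]
  Stage II.1 carried; the burden shifts to the carrier.
Stage II.2 — burden on carrier; standard: the balance of probabilities (weight is at least 49).
    (f): 56 − 8 = 48 < 49 [not met]
  Stage II.2 not carried; the carrier fails its burden.
The analysis ends at Stage II.2; the claimant prevails on this issue.
Per-issue: Issue I → claimant; Issue II → claimant. The claimant must prevail on every issue; overall, the claimant prevails.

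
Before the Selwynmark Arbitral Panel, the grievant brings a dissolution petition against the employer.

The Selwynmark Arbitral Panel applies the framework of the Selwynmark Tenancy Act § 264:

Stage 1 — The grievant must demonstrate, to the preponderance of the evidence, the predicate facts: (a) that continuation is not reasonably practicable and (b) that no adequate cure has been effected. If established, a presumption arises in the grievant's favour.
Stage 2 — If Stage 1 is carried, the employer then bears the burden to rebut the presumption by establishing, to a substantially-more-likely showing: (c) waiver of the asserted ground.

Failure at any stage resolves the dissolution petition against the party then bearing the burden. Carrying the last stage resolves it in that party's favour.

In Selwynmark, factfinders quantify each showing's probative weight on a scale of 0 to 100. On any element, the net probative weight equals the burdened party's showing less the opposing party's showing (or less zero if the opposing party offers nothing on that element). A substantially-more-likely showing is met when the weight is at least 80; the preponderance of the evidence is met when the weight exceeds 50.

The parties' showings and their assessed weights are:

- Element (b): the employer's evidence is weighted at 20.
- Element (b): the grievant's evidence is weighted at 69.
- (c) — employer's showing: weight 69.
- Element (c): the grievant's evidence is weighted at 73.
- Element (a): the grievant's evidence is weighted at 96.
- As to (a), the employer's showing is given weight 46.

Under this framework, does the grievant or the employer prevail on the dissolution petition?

Stage 1 (grievant, the preponderance of the evidence, weight exceeds 50): (a) net 96−46=50 ≤ 50 — fails; (b) net 69−20=49 ≤ 50 — fails.
  Not every element is met, so the grievant fails to carry Stage 1.
So the employer prevails.

employer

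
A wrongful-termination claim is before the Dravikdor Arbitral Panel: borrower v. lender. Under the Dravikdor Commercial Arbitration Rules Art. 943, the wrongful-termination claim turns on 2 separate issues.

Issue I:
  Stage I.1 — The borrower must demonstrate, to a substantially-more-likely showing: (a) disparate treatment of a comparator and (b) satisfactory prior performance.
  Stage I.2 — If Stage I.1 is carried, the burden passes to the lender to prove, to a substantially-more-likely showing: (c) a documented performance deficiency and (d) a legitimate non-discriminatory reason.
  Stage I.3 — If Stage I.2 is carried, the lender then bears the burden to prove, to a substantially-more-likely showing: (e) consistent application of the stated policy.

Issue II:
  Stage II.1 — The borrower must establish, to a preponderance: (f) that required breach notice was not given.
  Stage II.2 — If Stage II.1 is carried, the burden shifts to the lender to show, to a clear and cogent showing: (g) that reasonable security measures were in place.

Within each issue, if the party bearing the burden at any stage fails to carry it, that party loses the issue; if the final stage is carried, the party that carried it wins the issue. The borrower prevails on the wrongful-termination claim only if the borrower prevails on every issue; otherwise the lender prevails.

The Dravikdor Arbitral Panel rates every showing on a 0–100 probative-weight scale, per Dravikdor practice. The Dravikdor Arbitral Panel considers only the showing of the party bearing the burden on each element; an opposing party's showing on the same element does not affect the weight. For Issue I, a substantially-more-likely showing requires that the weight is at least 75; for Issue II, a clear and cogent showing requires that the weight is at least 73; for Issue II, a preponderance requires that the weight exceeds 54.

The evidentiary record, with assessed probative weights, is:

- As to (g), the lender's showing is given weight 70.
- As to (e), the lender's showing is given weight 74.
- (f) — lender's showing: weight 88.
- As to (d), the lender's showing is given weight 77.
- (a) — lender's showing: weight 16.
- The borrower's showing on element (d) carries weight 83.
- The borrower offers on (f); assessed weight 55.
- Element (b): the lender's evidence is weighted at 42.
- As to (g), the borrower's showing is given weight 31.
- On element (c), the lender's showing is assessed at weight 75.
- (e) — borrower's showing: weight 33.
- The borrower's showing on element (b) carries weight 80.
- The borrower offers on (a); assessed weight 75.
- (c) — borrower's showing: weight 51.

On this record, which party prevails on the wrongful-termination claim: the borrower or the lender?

— Issue I —
Stage I.1 — burden on borrower; standard: a substantially-more-likely showing (weight is at least 75).
    (a): 75 (lender's 16 disregarded) ≥ 75 [met]
    (b): 80 (lender's 42 disregarded) ≥ 75 [met]
  Stage I.1 is satisfied; the onus moves to the lender.
Stage I.2 — burden on lender; standard: a substantially-more-likely showing (weight is at least 75).
    (c): 75 (borrower's 51 disregarded) ≥ 75 [met]
    (d): 77 (borrower's 83 disregarded) ≥ 75 [met]
  Stage I.2 carried; the burden remains with the lender.
Stage I.3 — burden on lender; standard: a substantially-more-likely showing (weight is at least 75).
    (e): 74 (borrower's 33 disregarded) < 75 [not met]
  Not every element is met, so the lender fails to carry Stage I.3.
The analysis ends at Stage I.3; the borrower prevails on this issue.
— Issue II —
Stage II.1 — burden on borrower; standard: a preponderance (weight exceeds 54).
    (f): 55 (lender's 88 disregarded) > 54 [met]
  All elements met. The burden passes to the lender.
Stage II.2 — burden on lender; standard: a clear and cogent showing (weight is at least 73).
    (g): 70 (borrower's 31 disregarded) < 73 [not met]
  The lender does not carry Stage II.2.
So the borrower prevails on this issue.
Per-issue: Issue I → borrower; Issue II → borrower. The borrower must prevail on every issue; overall, the borrower prevails.

borrower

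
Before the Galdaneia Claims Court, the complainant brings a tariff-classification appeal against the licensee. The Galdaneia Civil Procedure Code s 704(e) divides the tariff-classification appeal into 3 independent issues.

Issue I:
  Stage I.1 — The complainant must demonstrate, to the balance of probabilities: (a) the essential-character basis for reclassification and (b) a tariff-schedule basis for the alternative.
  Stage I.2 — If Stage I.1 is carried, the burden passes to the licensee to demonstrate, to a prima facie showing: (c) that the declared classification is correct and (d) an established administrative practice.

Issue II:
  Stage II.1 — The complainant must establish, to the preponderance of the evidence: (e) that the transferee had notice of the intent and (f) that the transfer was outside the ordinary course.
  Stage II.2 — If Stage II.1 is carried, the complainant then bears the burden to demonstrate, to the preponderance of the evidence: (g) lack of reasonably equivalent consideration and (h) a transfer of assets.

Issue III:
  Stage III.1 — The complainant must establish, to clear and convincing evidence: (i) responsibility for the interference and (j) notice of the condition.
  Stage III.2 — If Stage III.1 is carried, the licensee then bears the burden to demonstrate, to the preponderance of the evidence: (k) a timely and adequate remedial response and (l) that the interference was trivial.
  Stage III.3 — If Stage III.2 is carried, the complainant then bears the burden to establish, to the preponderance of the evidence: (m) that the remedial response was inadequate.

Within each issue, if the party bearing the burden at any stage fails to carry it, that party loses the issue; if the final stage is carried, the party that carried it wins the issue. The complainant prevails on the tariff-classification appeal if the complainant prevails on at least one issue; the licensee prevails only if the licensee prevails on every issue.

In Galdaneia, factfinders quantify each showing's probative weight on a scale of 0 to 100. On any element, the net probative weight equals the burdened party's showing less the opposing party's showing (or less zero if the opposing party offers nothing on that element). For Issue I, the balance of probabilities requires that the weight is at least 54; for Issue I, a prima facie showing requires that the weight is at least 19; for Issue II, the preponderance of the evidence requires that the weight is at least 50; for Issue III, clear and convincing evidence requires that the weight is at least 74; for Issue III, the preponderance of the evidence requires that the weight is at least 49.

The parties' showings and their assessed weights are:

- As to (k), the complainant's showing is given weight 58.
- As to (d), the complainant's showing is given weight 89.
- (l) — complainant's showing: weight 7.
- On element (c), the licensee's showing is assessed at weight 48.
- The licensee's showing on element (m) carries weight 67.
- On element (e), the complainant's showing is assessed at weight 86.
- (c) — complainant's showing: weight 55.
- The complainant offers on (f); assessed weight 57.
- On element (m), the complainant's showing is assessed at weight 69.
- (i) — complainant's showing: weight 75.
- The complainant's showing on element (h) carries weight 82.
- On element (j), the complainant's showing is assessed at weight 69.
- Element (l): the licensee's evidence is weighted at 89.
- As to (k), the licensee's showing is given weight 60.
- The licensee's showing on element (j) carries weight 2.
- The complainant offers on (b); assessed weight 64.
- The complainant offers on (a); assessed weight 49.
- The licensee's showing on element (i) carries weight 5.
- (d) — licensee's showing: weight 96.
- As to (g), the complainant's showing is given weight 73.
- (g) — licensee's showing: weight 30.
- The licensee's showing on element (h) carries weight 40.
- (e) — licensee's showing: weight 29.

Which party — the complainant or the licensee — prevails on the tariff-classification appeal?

licensee

— Issue I —
At Stage I.1 the complainant must meet the balance of probabilities (weight is at least 54): on (a) the weight is 49, which does not reach 54, so (a) does not meet the standard; on (b) the weight is 64, which does reach 54, so (b) meets the standard.
  Not every element is met, so the complainant fails to carry Stage I.1.
So the licensee prevails on this issue.
— Issue II —
At Stage II.1 the complainant must meet the preponderance of the evidence (weight is at least 50): on (e) the weight is 86 less the opposing 29 gives net 57, ≥ 50, so (e) meets the standard; on (f) the weight is 57, ≥ 50, so (f) meets the standard.
  All elements met. The complainant retains the burden for Stage II.2.
At Stage II.2 the complainant must meet the preponderance of the evidence (weight is at least 50): on (g) the weight is 73 less the opposing 30 gives net 43, which does not reach 50, so (g) does not meet the standard; on (h) the weight is 82 less the opposing 40 gives net 42, < 50, so (h) does not meet the standard.
  Stage II.2 not carried; the complainant fails its burden.
The licensee prevails on this issue.
— Issue III —
Stage III.1 (complainant, clear and convincing evidence, weight is at least 74): (i) net 75−5=70 < 74 — fails; (j) net 69−2=67 < 74 — fails.
  The complainant does not carry Stage III.1.
The licensee prevails on this issue.
Per-issue: Issue I → licensee; Issue II → licensee; Issue III → licensee. The complainant must prevail on at least one issue; overall, the licensee prevails.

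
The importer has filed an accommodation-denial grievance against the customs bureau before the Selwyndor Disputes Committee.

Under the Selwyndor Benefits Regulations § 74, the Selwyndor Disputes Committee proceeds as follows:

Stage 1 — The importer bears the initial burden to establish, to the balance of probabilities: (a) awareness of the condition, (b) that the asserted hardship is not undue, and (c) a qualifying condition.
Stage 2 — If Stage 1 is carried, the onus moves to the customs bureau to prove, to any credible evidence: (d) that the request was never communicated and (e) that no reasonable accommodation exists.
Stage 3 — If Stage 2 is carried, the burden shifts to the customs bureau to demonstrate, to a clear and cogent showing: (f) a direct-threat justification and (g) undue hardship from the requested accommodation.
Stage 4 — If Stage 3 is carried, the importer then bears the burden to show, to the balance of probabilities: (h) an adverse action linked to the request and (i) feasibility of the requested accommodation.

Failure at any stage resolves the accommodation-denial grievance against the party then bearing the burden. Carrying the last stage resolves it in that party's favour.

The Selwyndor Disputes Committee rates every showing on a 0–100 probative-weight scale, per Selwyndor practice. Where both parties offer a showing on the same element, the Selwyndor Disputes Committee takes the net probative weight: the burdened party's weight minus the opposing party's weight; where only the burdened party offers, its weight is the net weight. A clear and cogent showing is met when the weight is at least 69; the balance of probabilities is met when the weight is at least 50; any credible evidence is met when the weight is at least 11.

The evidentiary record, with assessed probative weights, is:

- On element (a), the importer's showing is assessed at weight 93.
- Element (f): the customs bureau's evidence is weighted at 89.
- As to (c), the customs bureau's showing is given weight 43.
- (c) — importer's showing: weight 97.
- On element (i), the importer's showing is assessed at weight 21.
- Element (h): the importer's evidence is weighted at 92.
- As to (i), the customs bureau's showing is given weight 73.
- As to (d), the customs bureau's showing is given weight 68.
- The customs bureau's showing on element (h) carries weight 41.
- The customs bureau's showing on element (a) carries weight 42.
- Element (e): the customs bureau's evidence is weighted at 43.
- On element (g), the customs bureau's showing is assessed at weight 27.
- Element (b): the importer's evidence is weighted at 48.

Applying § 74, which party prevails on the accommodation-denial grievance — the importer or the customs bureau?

At Stage 1 the importer must meet the balance of probabilities (weight is at least 50): on (a) the weight is 93 less the opposing 42 gives net 51, ≥ 50, so (a) meets the standard; on (b) the weight is 48, < 50, so (b) does not meet the standard; on (c) the weight is 97 less the opposing 43 gives net 54, which does reach 50, so (c) meets the standard.
  Not every element is met, so the importer fails to carry Stage 1.
The customs bureau prevails.

customs bureau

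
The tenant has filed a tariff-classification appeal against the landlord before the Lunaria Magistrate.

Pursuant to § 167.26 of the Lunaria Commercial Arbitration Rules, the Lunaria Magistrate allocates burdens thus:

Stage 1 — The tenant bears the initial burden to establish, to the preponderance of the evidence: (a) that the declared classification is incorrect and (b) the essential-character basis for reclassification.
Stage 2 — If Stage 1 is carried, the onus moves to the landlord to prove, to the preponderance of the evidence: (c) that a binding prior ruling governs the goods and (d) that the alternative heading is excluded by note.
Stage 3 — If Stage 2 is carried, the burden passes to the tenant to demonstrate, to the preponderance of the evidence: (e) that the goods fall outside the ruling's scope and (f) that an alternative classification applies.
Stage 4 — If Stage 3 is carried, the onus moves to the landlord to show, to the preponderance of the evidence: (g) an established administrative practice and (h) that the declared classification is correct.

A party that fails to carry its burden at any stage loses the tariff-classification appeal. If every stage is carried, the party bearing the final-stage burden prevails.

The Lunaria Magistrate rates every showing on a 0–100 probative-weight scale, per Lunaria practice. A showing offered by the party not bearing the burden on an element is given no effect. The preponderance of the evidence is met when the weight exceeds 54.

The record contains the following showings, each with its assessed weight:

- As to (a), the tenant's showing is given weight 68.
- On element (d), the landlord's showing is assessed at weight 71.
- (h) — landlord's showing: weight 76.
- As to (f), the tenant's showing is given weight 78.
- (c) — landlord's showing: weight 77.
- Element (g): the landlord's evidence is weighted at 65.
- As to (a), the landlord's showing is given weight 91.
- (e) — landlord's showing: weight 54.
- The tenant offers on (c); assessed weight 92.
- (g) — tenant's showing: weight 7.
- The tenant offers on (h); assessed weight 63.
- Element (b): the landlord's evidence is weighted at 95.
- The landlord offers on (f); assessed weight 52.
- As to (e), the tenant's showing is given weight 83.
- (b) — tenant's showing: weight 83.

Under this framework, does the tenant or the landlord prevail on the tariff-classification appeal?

At Stage 1 the tenant must meet the preponderance of the evidence (weight exceeds 54): on (a) the weight is 68 (the landlord's 91 is given no effect), > 54, so (a) meets the standard; on (b) the weight is 83 (the landlord's 95 is given no effect), > 54, so (b) meets the standard.
  Stage 1 is satisfied; the onus moves to the landlord.
At Stage 2 the landlord must meet the preponderance of the evidence (weight exceeds 54): on (c) the weight is 77 (the tenant's 92 is given no effect), > 54, so (c) meets the standard; on (d) the weight is 71, which does exceed 54, so (d) meets the standard.
  Stage 2 is satisfied; the onus moves to the tenant.
At Stage 3 the tenant must meet the preponderance of the evidence (weight exceeds 54): on (e) the weight is 83 (the landlord's 54 is given no effect), > 54, so (e) meets the standard; on (f) the weight is 78 (the landlord's 52 is given no effect), > 54, so (f) meets the standard.
  Stage 3 carried; the burden shifts to the landlord.
At Stage 4 the landlord must meet the preponderance of the evidence (weight exceeds 54): on (g) the weight is 65 (the tenant's 7 is given no effect), > 54, so (g) meets the standard; on (h) the weight is 76 (the tenant's 63 is given no effect), which does exceed 54, so (h) meets the standard.
  The landlord carries the last stage.
All stages carried — the landlord prevails.

landlord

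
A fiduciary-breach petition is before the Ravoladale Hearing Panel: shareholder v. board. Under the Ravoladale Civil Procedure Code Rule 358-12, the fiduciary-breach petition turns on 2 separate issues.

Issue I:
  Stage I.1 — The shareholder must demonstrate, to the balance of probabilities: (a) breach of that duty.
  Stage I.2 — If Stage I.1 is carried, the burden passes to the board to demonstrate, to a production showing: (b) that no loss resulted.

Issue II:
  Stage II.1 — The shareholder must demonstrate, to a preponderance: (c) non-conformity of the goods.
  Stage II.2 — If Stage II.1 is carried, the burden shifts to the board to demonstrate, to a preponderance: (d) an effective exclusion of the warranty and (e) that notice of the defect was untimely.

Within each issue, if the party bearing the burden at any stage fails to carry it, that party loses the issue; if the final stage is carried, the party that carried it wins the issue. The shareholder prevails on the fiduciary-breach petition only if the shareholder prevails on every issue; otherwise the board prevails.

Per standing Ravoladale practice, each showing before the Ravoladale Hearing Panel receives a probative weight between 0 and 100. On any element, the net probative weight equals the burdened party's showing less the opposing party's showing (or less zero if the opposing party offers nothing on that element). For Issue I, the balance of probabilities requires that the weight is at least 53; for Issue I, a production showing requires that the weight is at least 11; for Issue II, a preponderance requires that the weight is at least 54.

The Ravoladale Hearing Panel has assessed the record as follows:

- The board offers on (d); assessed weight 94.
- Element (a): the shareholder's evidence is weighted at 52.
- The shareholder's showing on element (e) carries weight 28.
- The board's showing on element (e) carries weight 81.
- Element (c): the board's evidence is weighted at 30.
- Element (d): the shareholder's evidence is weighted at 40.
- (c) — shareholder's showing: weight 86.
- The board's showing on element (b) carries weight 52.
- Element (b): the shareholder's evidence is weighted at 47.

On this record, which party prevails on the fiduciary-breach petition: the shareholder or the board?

board

— Issue I —
Stage I.1 (shareholder, the balance of probabilities, weight is at least 53): (a) 52 < 53 — fails.
  Not every element is met, so the shareholder fails to carry Stage I.1.
The board prevails on this issue.
— Issue II —
At Stage II.1 the shareholder must meet a preponderance (weight is at least 54): on (c) the weight is 86 less the opposing 30 gives net 56, ≥ 54, so (c) meets the standard.
  Stage II.1 carried; the burden shifts to the board.
At Stage II.2 the board must meet a preponderance (weight is at least 54): on (d) the weight is 94 less the opposing 40 gives net 54, which does reach 54, so (d) meets the standard; on (e) the weight is 81 less the opposing 28 gives net 53, < 54, so (e) does not meet the standard.
  The board does not carry Stage II.2.
The analysis ends at Stage II.2; the shareholder prevails on this issue.
Per-issue: Issue I → board; Issue II → shareholder. The shareholder must prevail on every issue; overall, the board prevails.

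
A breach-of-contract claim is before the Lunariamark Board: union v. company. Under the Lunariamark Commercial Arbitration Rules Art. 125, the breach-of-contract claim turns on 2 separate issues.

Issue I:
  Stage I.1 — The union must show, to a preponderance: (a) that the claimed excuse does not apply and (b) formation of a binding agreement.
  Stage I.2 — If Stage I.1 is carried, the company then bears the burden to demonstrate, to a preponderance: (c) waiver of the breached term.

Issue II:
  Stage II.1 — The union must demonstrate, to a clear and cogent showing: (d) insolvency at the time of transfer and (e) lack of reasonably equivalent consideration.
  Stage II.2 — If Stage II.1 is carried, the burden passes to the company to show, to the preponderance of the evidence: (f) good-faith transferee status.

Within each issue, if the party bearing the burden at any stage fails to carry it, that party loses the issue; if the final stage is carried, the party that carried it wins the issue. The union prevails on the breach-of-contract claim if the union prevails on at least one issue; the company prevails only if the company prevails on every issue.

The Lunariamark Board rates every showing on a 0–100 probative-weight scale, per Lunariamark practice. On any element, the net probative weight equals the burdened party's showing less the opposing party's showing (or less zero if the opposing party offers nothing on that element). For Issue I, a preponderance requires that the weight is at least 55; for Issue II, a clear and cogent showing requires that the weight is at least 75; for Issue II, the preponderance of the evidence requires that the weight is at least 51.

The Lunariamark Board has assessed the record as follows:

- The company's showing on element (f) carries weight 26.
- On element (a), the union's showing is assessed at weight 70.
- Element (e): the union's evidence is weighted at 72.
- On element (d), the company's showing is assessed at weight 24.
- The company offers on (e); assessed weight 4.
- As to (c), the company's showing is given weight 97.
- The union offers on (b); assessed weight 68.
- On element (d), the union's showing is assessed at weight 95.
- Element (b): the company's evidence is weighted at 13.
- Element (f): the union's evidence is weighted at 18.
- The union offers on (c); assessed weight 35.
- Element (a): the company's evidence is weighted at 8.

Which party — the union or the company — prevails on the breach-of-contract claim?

company

— Issue I —
Stage I.1 — burden on union; standard: a preponderance (weight is at least 55).
    (a): 70 − 8 = 62 ≥ 55 [met]
    (b): 68 − 13 = 55 ≥ 55 [met]
  The union carries Stage I.1; the company now bears the burden.
Stage I.2 — burden on company; standard: a preponderance (weight is at least 55).
    (c): 97 − 35 = 62 ≥ 55 [met]
  Stage I.2 carried; the final stage is satisfied.
Every stage carried; the company prevails on this issue.
— Issue II —
Stage II.1 (union, a clear and cogent showing, weight is at least 75): (d) net 95−24=71 < 75 — fails; (e) net 72−4=68 < 75 — fails.
  The union does not carry Stage II.1.
The analysis ends at Stage II.1; the company prevails on this issue.
Per-issue: Issue I → company; Issue II → company. The union must prevail on at least one issue; overall, the company prevails.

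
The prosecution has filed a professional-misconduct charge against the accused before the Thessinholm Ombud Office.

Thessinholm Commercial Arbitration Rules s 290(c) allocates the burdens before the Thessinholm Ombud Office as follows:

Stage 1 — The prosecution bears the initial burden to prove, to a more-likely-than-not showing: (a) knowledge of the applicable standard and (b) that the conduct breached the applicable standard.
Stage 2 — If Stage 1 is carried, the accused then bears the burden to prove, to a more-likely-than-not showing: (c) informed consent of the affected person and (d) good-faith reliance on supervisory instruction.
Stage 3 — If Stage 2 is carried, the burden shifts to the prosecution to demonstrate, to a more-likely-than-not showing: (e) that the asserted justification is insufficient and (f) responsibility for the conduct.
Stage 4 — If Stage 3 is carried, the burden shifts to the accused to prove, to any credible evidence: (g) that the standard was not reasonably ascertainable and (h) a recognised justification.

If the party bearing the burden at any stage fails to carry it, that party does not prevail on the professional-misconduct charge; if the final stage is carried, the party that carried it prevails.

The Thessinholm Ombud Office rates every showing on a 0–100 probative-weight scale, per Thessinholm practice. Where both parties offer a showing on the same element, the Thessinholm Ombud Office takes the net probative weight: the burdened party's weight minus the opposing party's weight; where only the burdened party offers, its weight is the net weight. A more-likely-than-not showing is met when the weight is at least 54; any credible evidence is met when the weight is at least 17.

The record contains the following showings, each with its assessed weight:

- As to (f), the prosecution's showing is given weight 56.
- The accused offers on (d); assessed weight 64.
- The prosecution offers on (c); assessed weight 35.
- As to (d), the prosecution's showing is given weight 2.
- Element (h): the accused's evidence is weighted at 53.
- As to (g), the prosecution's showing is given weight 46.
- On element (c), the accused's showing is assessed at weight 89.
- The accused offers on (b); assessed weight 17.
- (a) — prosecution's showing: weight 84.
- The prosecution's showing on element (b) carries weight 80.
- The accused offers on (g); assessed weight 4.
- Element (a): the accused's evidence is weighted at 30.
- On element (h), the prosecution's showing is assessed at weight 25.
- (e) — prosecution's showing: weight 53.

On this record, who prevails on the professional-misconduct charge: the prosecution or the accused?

accused

At Stage 1 the prosecution must meet a more-likely-than-not showing (weight is at least 54): on (a) the weight is 84 less the opposing 30 gives net 54, ≥ 54, so (a) meets the standard; on (b) the weight is 80 less the opposing 17 gives net 63, which does reach 54, so (b) meets the standard.
  The prosecution carries Stage 1; the accused now bears the burden.
At Stage 2 the accused must meet a more-likely-than-not showing (weight is at least 54): on (c) the weight is 89 less the opposing 35 gives net 54, which does reach 54, so (c) meets the standard; on (d) the weight is 64 less the opposing 2 gives net 62, ≥ 54, so (d) meets the standard.
  Stage 2 is satisfied; the onus moves to the prosecution.
At Stage 3 the prosecution must meet a more-likely-than-not showing (weight is at least 54): on (e) the weight is 53, < 54, so (e) does not meet the standard; on (f) the weight is 56, which does reach 54, so (f) meets the standard.
  The prosecution does not carry Stage 3.
The analysis ends at Stage 3; the accused prevails.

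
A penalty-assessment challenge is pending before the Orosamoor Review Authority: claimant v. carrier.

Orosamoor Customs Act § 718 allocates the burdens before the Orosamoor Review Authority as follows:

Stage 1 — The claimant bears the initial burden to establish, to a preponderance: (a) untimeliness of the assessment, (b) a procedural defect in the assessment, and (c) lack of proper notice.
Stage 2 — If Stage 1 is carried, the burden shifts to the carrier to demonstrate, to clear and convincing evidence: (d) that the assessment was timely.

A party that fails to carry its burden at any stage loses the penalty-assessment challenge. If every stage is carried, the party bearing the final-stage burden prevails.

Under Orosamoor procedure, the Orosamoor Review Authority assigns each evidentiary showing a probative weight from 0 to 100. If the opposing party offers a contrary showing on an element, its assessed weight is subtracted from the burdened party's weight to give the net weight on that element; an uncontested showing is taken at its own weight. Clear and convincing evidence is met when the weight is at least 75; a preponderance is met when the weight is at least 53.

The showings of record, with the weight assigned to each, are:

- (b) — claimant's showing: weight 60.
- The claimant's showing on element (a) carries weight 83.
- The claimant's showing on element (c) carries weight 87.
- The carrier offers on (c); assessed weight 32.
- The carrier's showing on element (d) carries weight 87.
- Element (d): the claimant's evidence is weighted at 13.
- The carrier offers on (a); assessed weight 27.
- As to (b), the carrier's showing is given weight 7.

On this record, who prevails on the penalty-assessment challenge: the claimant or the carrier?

claimant

Stage 1 — burden on claimant; standard: a preponderance (weight is at least 53).
    (a): 83 − 27 = 56 ≥ 53 [met]
    (b): 60 − 7 = 53 ≥ 53 [met]
    (c): 87 − 32 = 55 ≥ 53 [met]
  Stage 1 is satisfied; the onus moves to the carrier.
Stage 2 — burden on carrier; standard: clear and convincing evidence (weight is at least 75).
    (d): 87 − 13 = 74 < 75 [not met]
  Not every element is met, so the carrier fails to carry Stage 2.
The analysis ends at Stage 2; the claimant prevails.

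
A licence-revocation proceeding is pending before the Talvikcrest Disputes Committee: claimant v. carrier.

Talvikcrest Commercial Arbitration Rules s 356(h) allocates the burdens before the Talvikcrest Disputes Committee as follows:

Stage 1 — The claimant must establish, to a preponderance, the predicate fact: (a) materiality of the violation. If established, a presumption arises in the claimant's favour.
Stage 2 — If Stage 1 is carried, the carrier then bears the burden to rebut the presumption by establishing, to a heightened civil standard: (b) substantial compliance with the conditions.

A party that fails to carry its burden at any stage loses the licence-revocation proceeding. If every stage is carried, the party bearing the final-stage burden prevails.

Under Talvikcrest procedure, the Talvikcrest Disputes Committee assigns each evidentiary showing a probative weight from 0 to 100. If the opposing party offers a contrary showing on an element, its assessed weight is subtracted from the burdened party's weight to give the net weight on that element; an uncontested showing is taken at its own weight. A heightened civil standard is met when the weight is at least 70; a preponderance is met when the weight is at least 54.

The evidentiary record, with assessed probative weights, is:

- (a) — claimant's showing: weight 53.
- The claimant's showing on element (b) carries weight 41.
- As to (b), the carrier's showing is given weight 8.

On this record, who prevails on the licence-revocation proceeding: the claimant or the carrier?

Stage 1 (claimant, a preponderance, weight is at least 54): (a) 53 < 54 — fails.
  Stage 1 not carried; the claimant fails its burden.
The analysis ends at Stage 1; the carrier prevails.

carrier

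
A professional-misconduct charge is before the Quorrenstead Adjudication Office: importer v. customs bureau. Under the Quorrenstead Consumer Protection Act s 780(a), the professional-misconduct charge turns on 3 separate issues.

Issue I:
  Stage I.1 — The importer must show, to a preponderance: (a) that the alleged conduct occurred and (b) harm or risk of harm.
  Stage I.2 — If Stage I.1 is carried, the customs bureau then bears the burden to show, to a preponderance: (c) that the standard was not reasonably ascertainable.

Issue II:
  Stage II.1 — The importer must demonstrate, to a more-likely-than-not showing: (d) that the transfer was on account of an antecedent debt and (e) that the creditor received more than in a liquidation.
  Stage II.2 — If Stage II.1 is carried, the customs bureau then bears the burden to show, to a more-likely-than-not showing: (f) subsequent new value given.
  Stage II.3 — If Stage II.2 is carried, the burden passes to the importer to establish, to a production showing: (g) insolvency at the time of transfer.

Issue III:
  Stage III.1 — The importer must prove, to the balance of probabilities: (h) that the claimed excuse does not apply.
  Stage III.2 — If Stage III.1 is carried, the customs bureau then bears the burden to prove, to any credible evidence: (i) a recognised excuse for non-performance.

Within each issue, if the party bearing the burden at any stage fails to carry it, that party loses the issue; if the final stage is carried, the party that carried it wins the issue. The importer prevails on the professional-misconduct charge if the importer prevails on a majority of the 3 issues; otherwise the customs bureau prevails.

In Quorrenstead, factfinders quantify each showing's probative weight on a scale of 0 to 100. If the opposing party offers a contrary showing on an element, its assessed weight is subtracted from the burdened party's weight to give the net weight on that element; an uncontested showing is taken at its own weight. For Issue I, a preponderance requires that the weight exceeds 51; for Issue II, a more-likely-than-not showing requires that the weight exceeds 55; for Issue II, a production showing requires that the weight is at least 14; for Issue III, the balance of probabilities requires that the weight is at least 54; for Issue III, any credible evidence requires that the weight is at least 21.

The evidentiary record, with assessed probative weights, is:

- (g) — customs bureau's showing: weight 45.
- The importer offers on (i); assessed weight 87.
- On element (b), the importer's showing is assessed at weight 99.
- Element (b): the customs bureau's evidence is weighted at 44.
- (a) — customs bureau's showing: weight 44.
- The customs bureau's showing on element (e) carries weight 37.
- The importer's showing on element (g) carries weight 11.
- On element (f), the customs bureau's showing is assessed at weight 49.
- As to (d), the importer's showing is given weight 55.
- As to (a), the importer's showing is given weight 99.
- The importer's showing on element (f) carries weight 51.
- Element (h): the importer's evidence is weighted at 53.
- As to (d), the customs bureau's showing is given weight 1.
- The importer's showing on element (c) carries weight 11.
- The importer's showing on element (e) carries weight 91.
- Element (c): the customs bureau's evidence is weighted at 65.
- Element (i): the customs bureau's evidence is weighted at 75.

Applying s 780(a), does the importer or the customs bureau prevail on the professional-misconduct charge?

customs bureau

— Issue I —
Stage I.1 — burden on importer; standard: a preponderance (weight exceeds 51).
    (a): 99 − 44 = 55 > 51 [met]
    (b): 99 − 44 = 55 > 51 [met]
  All elements met. The burden passes to the customs bureau.
Stage I.2 — burden on customs bureau; standard: a preponderance (weight exceeds 51).
    (c): 65 − 11 = 54 > 51 [met]
  The customs bureau carries the last stage.
Every stage carried; the customs bureau prevails on this issue.
— Issue II —
Stage II.1 (importer, a more-likely-than-not showing, weight exceeds 55): (d) net 55−1=54 ≤ 55 — fails; (e) net 91−37=54 ≤ 55 — fails.
  Not every element is met, so the importer fails to carry Stage II.1.
The analysis ends at Stage II.1; the customs bureau prevails on this issue.
— Issue III —
Stage III.1 (importer, the balance of probabilities, weight is at least 54): (h) 53 < 54 — fails.
  Not every element is met, so the importer fails to carry Stage III.1.
The analysis ends at Stage III.1; the customs bureau prevails on this issue.
Per-issue: Issue I → customs bureau; Issue II → customs bureau; Issue III → customs bureau. The importer must prevail on a majority of issues; overall, the customs bureau prevails.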